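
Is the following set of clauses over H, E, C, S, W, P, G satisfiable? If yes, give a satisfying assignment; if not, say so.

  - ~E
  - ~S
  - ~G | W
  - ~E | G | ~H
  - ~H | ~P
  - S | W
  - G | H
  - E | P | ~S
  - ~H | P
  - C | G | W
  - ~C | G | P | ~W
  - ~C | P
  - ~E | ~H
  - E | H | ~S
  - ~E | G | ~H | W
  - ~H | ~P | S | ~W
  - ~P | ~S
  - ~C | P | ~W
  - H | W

Unit clause (~E) forces E = False.
Unit clause (~S) forces S = False.
In (S | W) only W is left, so W = True.
Try H = True:
  (~H | ~P) forces P = False.
  clause (~H | P) is falsified — backtrack.
So H = False.
  then (G | H) forces G = True.
Set C = True.
  then (~C | P) forces P = True.
All clauses satisfied.

H = False, E = False, C = True, S = False, W = True, P = True, G = True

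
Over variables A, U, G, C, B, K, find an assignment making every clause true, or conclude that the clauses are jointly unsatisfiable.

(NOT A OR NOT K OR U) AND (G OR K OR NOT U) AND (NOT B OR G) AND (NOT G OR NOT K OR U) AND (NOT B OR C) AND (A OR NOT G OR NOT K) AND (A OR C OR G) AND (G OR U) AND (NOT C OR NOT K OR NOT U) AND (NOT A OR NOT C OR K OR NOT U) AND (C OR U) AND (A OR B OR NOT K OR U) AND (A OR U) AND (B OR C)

A: False; U: True; G: True; C: True; B: True; K: False

Set A = False.
  then (A OR U) forces U = True.
Set G = True.
  then (A OR NOT G OR NOT K) forces K = False.
Try C = False:
  (NOT B OR C) forces B = False.
  clause (B OR C) is falsified — backtrack.
So C = True.
Set B = True.
All clauses satisfied.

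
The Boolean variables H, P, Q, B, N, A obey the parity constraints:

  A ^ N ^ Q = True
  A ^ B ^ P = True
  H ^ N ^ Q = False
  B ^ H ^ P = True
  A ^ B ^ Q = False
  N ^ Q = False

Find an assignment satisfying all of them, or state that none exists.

Unsatisfiable

Adding constraints 1, 2, 3, 4 mod 2: every variable appears an even number of times on the left, so the left side is 0.
But the right sides sum to 1 (mod 2). 0 ≠ 1 — the system is inconsistent.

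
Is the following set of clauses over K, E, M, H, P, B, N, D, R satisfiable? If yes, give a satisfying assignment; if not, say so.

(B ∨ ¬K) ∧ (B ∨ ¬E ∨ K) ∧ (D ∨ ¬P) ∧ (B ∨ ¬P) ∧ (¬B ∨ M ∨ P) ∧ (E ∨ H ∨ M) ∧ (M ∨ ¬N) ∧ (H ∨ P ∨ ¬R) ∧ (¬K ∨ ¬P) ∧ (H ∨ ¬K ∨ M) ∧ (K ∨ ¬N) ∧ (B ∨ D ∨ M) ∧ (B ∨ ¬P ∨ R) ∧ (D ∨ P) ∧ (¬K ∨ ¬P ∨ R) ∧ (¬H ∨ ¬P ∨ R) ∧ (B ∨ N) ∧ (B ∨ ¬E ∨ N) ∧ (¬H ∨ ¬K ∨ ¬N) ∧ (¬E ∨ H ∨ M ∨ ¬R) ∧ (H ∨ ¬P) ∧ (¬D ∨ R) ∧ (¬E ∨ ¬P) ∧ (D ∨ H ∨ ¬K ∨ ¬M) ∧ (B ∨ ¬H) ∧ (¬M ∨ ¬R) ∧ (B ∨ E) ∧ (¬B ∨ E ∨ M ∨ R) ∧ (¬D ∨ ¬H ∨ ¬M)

Set K = False.
  then (K ∨ ¬N) forces N = False.
  then (B ∨ N) forces B = True.
Try E = True:
  (¬E ∨ ¬P) forces P = False.
  (¬B ∨ M ∨ P) forces M = True.
  (D ∨ P) forces D = True.
  (¬D ∨ R) forces R = True.
  clause (¬M ∨ ¬R) is falsified — backtrack.
So E = False.
Try M = True:
  (¬M ∨ ¬R) forces R = False.
  (¬D ∨ R) forces D = False.
  (D ∨ ¬P) forces P = False.
  clause (D ∨ P) is falsified — backtrack.
So M = False.
  then (¬B ∨ M ∨ P) forces P = True.
  then (E ∨ H ∨ M) forces H = True.
  then (¬H ∨ ¬P ∨ R) forces R = True.
  then (D ∨ ¬P) forces D = True.
All clauses satisfied.

K = False, E = False, M = False, H = True, P = True, B = True, N = False, D = True, R = True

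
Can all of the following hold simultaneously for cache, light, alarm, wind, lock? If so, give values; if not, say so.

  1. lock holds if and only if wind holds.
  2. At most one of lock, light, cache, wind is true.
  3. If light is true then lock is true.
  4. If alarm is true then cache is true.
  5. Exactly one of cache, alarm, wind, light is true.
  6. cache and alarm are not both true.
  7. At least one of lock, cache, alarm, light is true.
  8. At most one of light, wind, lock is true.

cache: True, light: False, alarm: False, wind: False, lock: False

  (1) lock=F, wind=F — same ✓
  (2) {lock, light, cache, wind}: 1 true — at most one ✓
  (3) light=F ⇒ lock: vacuous ✓
  (4) alarm=F ⇒ cache: vacuous ✓
  (5) {cache, alarm, wind, light}: 1 true — exactly one ✓
  (6) cache=T, alarm=F — not both ✓
  (7) {lock, cache, alarm, light}: 1 true — at least one ✓
  (8) {light, wind, lock}: 0 true — at most one ✓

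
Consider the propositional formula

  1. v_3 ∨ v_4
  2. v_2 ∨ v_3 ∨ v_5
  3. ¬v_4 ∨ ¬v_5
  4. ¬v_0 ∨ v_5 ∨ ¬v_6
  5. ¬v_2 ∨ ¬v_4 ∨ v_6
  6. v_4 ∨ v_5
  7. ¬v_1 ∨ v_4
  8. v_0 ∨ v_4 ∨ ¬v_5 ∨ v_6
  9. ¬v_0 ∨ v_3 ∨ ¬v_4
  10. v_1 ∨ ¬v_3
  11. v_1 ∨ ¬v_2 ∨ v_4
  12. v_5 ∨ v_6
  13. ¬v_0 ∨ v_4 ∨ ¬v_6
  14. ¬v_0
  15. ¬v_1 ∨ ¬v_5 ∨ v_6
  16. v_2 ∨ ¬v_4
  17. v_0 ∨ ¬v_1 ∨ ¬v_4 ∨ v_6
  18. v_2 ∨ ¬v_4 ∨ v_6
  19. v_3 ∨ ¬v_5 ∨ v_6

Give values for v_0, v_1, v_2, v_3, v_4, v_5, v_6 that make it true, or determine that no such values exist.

v_0: False, v_1: True, v_2: True, v_3: False, v_4: True, v_5: False, v_6: True

Unit clause (¬v_0) forces v_0 = False.
Set v_1 = True.
  then (¬v_1 ∨ v_4) forces v_4 = True.
  then (v_2 ∨ ¬v_4) forces v_2 = True.
  then (v_0 ∨ ¬v_1 ∨ ¬v_4 ∨ v_6) forces v_6 = True.
  then (¬v_4 ∨ ¬v_5) forces v_5 = False.
Set v_3 = False.
All clauses satisfied.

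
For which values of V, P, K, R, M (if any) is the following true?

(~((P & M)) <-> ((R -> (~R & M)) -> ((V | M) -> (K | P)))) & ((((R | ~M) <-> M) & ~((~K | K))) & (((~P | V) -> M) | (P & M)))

Unsatisfiable — no assignment works.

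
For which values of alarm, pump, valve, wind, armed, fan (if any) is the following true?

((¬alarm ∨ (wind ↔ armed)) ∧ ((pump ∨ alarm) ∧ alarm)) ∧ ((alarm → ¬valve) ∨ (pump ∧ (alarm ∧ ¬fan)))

alarm = True, pump = False, valve = False, wind = False, armed = False, fan = False

  (¬alarm ∨ (wind ↔ armed)) ∧ ((pump ∨ alarm) ∧ alarm) = True
    ¬alarm ∨ (wind ↔ armed) = True
      ¬alarm = False
      wind ↔ armed = True
    (pump ∨ alarm) ∧ alarm = True
      pump ∨ alarm = True
  (alarm → ¬valve) ∨ (pump ∧ (alarm ∧ ¬fan)) = True
    alarm → ¬valve = True
      ¬valve = True
    pump ∧ (alarm ∧ ¬fan) = False
      alarm ∧ ¬fan = True
        ¬fan = True
Both conjuncts True, so the formula holds.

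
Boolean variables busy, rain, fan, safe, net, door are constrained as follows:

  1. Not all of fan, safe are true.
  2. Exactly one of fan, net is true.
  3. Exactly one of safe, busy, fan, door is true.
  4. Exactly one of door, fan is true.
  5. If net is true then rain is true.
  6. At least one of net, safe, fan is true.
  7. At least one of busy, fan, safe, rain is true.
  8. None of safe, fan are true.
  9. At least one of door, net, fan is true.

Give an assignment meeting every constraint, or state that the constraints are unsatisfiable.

busy = False, rain = True, fan = False, safe = False, net = True, door = True

  (1) {fan, safe}: 0/2 true — not all ✓
  (2) {fan, net}: 1 true — exactly one ✓
  (3) {safe, busy, fan, door}: 1 true — exactly one ✓
  (4) {door, fan}: 1 true — exactly one ✓
  (5) net=T ⇒ rain: T ✓
  (6) {net, safe, fan}: 1 true — at least one ✓
  (7) {busy, fan, safe, rain}: 1 true — at least one ✓
  (8) {safe, fan}: 0 true — none ✓
  (9) {door, net, fan}: 2 true — at least one ✓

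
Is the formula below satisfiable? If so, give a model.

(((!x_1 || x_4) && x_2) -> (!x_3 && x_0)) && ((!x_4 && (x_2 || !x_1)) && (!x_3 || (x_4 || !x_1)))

x_0=T, x_1=F, x_2=F, x_3=T, x_4=F

  ((!x_1 || x_4) && x_2) -> (!x_3 && x_0) = True
    (!x_1 || x_4) && x_2 = False
      !x_1 || x_4 = True
        !x_1 = True
    !x_3 && x_0 = False
      !x_3 = False
  (!x_4 && (x_2 || !x_1)) && (!x_3 || (x_4 || !x_1)) = True
    !x_4 && (x_2 || !x_1) = True
      !x_4 = True
      x_2 || !x_1 = True
        !x_1 = True
    !x_3 || (x_4 || !x_1) = True
      !x_3 = False
      x_4 || !x_1 = True
        !x_1 = True
Both conjuncts True, so the formula holds.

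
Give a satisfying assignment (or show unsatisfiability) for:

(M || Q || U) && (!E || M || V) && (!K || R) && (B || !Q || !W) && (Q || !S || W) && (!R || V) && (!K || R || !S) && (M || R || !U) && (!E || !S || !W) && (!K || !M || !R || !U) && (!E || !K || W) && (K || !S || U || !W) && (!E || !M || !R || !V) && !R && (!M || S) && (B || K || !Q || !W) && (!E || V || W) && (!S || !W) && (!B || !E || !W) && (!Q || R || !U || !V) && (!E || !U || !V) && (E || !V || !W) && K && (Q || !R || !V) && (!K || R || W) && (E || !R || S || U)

Case K = True:
  (!K || R) forces R = True.
  Clause (!R) is falsified — contradiction.
Case K = False:
  Clause (K) is falsified — contradiction.
Both cases fail, so the formula is unsatisfiable.

Unsatisfiable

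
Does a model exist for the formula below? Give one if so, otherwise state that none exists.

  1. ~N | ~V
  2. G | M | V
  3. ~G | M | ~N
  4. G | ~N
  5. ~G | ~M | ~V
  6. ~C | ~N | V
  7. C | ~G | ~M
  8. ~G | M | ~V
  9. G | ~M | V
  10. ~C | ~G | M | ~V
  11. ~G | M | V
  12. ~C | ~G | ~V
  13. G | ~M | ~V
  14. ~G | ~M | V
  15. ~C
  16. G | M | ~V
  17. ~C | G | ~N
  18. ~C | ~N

The formula is unsatisfiable.

Case G = True:
  (~C) forces C = False.
  (C | ~G | ~M) forces M = False.
  (~G | M | ~N) forces N = False.
  (~G | M | ~V) forces V = False.
  Clause (~G | M | V) is falsified — contradiction.
Case G = False:
  (G | ~N) forces N = False.
  (~C) forces C = False.
  If M = True:
    (G | ~M | V) forces V = True.
    clause (G | ~M | ~V) is falsified.
  If M = False:
    (G | M | V) forces V = True.
    clause (G | M | ~V) is falsified.
  Every sub-case reaches a contradiction.
Both cases fail, so the formula is unsatisfiable.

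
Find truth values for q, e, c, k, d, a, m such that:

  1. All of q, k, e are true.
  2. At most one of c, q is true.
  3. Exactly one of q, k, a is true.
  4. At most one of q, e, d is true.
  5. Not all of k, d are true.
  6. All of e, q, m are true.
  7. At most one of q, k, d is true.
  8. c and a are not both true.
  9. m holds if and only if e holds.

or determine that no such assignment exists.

Case q = True:
  (1) forces k = True.
  Constraint (3) is violated (q=T, k=T) — contradiction.
Case q = False:
  Constraint (1) is violated (q=F) — contradiction.
Both cases fail — unsatisfiable.

UNSATISFIABLE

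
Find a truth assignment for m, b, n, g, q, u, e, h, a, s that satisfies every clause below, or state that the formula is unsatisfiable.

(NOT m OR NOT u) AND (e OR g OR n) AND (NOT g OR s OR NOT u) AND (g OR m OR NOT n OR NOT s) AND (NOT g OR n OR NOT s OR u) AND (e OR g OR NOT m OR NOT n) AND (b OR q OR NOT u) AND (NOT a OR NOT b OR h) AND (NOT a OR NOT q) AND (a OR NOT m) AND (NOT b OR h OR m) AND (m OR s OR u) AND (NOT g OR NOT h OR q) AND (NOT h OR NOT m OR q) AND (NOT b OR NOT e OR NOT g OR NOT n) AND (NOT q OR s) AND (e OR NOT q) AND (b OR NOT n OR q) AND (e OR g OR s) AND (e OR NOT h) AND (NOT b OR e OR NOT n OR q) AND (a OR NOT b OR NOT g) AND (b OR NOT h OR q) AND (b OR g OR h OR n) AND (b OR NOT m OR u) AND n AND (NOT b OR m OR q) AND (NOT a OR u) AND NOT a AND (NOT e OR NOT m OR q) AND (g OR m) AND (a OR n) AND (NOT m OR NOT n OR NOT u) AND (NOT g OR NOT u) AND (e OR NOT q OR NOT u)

m: False, b: False, n: True, g: True, q: True, u: False, e: True, h: True, a: False, s: True

Unit clause (n) forces n = True.
Unit clause (NOT a) forces a = False.
In (a OR NOT m) only NOT m is left, so m = False.
In (g OR m) only g is left, so g = True.
In (NOT g OR NOT u) only NOT u is left, so u = False.
In (m OR s OR u) only s is left, so s = True.
In (a OR NOT b OR NOT g) only NOT b is left, so b = False.
In (b OR NOT n OR q) only q is left, so q = True.
In (e OR NOT q) only e is left, so e = True.
Set h = True.
All clauses satisfied.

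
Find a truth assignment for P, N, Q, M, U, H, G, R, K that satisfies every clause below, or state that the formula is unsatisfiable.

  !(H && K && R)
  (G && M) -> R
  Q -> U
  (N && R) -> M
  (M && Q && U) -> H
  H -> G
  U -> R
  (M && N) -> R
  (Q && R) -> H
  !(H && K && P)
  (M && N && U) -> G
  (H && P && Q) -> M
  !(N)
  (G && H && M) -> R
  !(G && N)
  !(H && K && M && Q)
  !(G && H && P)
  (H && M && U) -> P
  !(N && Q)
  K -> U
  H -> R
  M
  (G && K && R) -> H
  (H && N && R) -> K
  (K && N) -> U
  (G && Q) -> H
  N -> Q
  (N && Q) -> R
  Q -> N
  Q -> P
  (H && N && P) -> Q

Unit clause (!N) forces N = False.
Unit clause (M) forces M = True.
In (N || !Q) only !Q is left, so Q = False.
Set P = False.
Set U = True.
  then (R || !U) forces R = True.
  then (!H || !M || P || !U) forces H = False.
Set G = False.
Set K = False.
All clauses satisfied.

P = False; N = False; Q = False; M = True; U = True; H = False; G = False; R = True; K = False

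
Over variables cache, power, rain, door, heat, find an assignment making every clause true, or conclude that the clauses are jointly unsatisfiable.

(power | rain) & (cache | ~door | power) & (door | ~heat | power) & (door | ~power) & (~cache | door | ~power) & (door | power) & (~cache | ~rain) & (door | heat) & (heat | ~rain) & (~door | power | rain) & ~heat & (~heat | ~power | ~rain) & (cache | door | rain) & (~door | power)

cache = False; power = True; rain = False; door = True; heat = False

Unit clause (~heat) forces heat = False.
In (door | heat) only door is left, so door = True.
In (heat | ~rain) only ~rain is left, so rain = False.
In (~door | power | rain) only power is left, so power = True.
Set cache = False.
All clauses satisfied.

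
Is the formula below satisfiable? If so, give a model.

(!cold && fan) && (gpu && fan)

gpu = True; fan = True; cold = False

  !cold && fan = True
    !cold = True
  gpu && fan = True
Both conjuncts True, so the formula holds.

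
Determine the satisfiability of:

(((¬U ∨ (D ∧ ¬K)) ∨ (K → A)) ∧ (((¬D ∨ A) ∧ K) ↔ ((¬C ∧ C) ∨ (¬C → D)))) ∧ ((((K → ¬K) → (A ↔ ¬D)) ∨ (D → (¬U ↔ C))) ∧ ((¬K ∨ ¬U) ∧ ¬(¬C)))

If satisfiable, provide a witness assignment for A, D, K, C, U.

A = True, D = False, K = True, C = True, U = False

  ((¬U ∨ (D ∧ ¬K)) ∨ (K → A)) ∧ (((¬D ∨ A) ∧ K) ↔ ((¬C ∧ C) ∨ (¬C → D))) = True
    (¬U ∨ (D ∧ ¬K)) ∨ (K → A) = True
      ¬U ∨ (D ∧ ¬K) = True
        ¬U = True
        D ∧ ¬K = False
          ¬K = False
      K → A = True
    ((¬D ∨ A) ∧ K) ↔ ((¬C ∧ C) ∨ (¬C → D)) = True
      (¬D ∨ A) ∧ K = True
        ¬D ∨ A = True
          ¬D = True
      (¬C ∧ C) ∨ (¬C → D) = True
        ¬C ∧ C = False
          ¬C = False
        ¬C → D = True
          ¬C = False
  (((K → ¬K) → (A ↔ ¬D)) ∨ (D → (¬U ↔ C))) ∧ ((¬K ∨ ¬U) ∧ ¬(¬C)) = True
    ((K → ¬K) → (A ↔ ¬D)) ∨ (D → (¬U ↔ C)) = True
      (K → ¬K) → (A ↔ ¬D) = True
        K → ¬K = False
          ¬K = False
        A ↔ ¬D = True
          ¬D = True
      D → (¬U ↔ C) = True
        ¬U ↔ C = True
          ¬U = True
    (¬K ∨ ¬U) ∧ ¬(¬C) = True
      ¬K ∨ ¬U = True
        ¬K = False
        ¬U = True
      ¬(¬C) = True
        ¬C = False
Both conjuncts True, so the formula holds.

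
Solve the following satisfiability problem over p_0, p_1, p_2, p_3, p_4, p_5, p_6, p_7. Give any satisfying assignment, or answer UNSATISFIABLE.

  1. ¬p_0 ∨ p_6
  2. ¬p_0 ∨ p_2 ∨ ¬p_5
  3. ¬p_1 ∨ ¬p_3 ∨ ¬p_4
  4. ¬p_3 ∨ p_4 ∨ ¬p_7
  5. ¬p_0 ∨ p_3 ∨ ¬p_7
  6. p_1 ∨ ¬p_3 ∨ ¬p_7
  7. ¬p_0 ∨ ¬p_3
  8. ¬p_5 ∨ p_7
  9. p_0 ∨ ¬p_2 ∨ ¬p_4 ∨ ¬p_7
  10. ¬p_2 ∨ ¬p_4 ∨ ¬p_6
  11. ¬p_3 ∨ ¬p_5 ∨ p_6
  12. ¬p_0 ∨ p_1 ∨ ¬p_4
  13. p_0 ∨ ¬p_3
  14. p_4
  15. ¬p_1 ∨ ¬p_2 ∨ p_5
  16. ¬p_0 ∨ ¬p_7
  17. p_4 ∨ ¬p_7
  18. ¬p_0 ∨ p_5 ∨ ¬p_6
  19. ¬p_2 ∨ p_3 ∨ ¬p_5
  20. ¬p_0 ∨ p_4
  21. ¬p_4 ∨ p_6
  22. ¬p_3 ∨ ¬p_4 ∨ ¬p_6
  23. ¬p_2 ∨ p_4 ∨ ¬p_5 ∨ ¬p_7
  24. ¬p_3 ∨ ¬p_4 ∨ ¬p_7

p_0: False, p_1: False, p_2: False, p_3: False, p_4: True, p_5: False, p_6: True, p_7: True

Unit clause (p_4) forces p_4 = True.
In (¬p_4 ∨ p_6) only p_6 is left, so p_6 = True.
In (¬p_3 ∨ ¬p_4 ∨ ¬p_6) only ¬p_3 is left, so p_3 = False.
In (¬p_2 ∨ ¬p_4 ∨ ¬p_6) only ¬p_2 is left, so p_2 = False.
Try p_0 = True:
  (¬p_0 ∨ p_2 ∨ ¬p_5) forces p_5 = False.
  clause (¬p_0 ∨ p_5 ∨ ¬p_6) is falsified — backtrack.
So p_0 = False.
Set p_1 = False.
Set p_5 = False.
Set p_7 = True.
All clauses satisfied.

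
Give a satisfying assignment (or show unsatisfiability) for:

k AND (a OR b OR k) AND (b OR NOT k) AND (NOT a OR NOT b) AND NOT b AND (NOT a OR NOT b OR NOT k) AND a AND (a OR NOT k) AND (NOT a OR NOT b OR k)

The formula is unsatisfiable.

Case k = True:
  (b OR NOT k) forces b = True.
  Clause (NOT b) is falsified — contradiction.
Case k = False:
  Clause (k) is falsified — contradiction.
Both cases fail, so the formula is unsatisfiable.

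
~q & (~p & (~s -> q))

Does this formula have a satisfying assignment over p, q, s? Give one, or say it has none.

p: False, q: False, s: True

  ~q = True
  ~p & (~s -> q) = True
    ~p = True
    ~s -> q = True
      ~s = False
Both conjuncts True, so the formula holds.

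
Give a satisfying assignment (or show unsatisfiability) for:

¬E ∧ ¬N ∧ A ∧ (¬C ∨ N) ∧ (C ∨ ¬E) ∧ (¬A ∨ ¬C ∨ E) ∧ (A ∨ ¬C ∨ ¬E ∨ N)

Unit clause (¬E) forces E = False.
Unit clause (¬N) forces N = False.
Unit clause (A) forces A = True.
In (¬C ∨ N) only ¬C is left, so C = False.
All clauses satisfied.

N = False, E = False, A = True, C = False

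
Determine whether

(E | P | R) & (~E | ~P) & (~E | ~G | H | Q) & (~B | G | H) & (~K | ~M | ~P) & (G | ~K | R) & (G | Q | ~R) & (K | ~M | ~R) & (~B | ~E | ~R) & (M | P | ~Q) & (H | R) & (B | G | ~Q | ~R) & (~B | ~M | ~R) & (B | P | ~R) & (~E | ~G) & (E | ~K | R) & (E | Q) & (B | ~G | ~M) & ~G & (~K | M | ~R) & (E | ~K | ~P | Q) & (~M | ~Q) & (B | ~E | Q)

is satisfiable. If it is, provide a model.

Unit clause (~G) forces G = False.
Set P = False.
Try Q = True:
  (M | P | ~Q) forces M = True.
  clause (~M | ~Q) is falsified — backtrack.
So Q = False.
  then (G | Q | ~R) forces R = False.
  then (H | R) forces H = True.
  then (E | Q) forces E = True.
  then (B | ~E | Q) forces B = True.
  then (G | ~K | R) forces K = False.
Set M = False.
All clauses satisfied.

P=F; Q=F; M=F; H=T; K=F; E=T; G=F; B=T; R=F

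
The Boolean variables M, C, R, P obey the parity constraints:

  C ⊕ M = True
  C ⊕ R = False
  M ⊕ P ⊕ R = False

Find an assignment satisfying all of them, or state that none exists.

M = False; C = True; R = True; P = True

C ⊕ M = T ⊕ F = True ✓
C ⊕ R = T ⊕ T = False ✓
M ⊕ P ⊕ R = F ⊕ T ⊕ T = False ✓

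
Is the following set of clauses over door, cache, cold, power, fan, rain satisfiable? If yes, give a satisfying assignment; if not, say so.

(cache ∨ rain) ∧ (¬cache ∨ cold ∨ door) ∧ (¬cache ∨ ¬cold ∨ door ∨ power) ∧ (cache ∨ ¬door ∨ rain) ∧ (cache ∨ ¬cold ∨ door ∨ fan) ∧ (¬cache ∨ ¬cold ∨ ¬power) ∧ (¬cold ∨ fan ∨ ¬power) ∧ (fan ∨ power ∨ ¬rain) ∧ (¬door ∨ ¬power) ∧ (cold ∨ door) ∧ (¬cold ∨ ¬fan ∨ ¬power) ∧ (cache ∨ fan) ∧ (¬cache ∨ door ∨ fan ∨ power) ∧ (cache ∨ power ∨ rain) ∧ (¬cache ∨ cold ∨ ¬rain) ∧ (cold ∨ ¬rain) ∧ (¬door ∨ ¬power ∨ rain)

Set door = True.
  then (¬door ∨ ¬power) forces power = False.
Set cache = True.
Set cold = False.
  then (¬cache ∨ cold ∨ ¬rain) forces rain = False.
Set fan = True.
All clauses satisfied.

door: True, cache: True, cold: False, power: False, fan: True, rain: False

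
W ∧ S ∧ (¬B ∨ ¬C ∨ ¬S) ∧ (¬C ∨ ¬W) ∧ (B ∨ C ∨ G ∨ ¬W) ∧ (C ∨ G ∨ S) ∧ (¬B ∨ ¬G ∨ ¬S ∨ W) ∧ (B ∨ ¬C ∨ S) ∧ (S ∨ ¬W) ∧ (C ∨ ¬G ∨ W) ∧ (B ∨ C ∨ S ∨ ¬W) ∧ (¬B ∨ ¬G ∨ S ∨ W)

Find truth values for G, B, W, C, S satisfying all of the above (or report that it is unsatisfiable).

G=T, B=F, W=T, C=F, S=T

Unit clause (W) forces W = True.
Unit clause (S) forces S = True.
In (¬C ∨ ¬W) only ¬C is left, so C = False.
Set G = True.
Set B = False.
All clauses satisfied.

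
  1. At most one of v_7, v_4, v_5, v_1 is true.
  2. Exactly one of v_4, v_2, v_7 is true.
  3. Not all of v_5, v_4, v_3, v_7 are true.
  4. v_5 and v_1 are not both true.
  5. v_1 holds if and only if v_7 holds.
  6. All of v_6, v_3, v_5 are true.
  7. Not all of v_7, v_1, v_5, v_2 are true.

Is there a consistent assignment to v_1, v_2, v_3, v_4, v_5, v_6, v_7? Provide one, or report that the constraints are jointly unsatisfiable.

v_1=F, v_2=T, v_3=T, v_4=F, v_5=T, v_6=T, v_7=F

  (1) {v_7, v_4, v_5, v_1}: 1 true — at most one ✓
  (2) {v_4, v_2, v_7}: 1 true — exactly one ✓
  (3) {v_5, v_4, v_3, v_7}: 2/4 true — not all ✓
  (4) v_5=T, v_1=F — not both ✓
  (5) v_1=F, v_7=F — same ✓
  (6) {v_6, v_3, v_5}: all 3 true ✓
  (7) {v_7, v_1, v_5, v_2}: 2/4 true — not all ✓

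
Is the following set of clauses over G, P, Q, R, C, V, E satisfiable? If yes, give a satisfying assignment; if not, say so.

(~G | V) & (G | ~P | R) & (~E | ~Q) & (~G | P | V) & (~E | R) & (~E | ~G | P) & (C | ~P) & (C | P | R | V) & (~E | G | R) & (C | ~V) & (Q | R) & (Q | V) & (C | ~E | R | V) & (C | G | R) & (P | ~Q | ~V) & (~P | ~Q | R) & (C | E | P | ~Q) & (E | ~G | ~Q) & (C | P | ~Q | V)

G = False, P = False, Q = False, R = True, C = True, V = True, E = False

Set G = False.
Set P = False.
Set Q = False.
  then (Q | R) forces R = True.
  then (Q | V) forces V = True.
  then (C | ~V) forces C = True.
Set E = False.
All clauses satisfied.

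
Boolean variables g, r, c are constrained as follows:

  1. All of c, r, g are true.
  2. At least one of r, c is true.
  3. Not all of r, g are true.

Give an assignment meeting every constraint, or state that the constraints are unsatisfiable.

Case g = True:
  (1) forces c = True.
  (1) forces r = True.
  Constraint (3) is violated (r=T, g=T) — contradiction.
Case g = False:
  Constraint (1) is violated (g=F) — contradiction.
Both cases fail — unsatisfiable.

No satisfying assignment exists.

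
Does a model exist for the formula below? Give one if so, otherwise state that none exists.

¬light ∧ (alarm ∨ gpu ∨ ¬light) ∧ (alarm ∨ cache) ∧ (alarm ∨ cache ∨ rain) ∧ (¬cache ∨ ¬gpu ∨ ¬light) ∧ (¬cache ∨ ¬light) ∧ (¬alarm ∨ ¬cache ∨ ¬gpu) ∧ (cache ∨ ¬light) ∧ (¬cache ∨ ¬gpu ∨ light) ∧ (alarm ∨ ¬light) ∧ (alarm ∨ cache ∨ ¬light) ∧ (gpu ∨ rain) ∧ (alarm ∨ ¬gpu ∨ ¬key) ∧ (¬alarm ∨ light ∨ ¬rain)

rain: True, gpu: False, cache: True, alarm: False, light: False, key: False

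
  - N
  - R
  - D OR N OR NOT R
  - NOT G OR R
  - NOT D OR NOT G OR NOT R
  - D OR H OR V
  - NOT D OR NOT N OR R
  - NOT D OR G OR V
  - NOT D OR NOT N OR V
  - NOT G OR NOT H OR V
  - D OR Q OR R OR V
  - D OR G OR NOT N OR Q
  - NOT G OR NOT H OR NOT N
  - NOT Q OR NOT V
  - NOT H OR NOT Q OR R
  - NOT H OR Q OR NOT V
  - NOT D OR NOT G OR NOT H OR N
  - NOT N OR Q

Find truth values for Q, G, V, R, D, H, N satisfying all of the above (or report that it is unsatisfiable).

Q: True, G: False, V: False, R: True, D: False, H: True, N: True

Unit clause (N) forces N = True.
Unit clause (R) forces R = True.
In (NOT N OR Q) only Q is left, so Q = True.
In (NOT Q OR NOT V) only NOT V is left, so V = False.
In (NOT D OR NOT N OR V) only NOT D is left, so D = False.
In (D OR H OR V) only H is left, so H = True.
In (NOT G OR NOT H OR V) only NOT G is left, so G = False.
All clauses satisfied.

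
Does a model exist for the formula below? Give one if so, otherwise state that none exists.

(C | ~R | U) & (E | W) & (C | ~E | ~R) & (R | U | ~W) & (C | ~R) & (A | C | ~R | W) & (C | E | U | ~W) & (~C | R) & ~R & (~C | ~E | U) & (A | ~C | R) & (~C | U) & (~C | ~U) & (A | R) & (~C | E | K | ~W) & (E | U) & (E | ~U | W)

Unit clause (~R) forces R = False.
In (A | R) only A is left, so A = True.
In (~C | R) only ~C is left, so C = False.
Set W = False.
  then (E | W) forces E = True.
Set U = False.
Set K = False.
All clauses satisfied.

R = False; W = False; C = False; U = False; A = True; K = False; E = True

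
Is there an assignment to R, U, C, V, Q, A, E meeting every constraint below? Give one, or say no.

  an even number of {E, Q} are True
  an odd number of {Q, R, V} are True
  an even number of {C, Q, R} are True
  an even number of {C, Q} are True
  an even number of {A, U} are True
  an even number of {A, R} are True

R: False, U: False, C: False, V: True, Q: False, A: False, E: False

{E, Q}: 0 true → even ✓
{Q, R, V}: 1 true → odd ✓
{C, Q, R}: 0 true → even ✓
{C, Q}: 0 true → even ✓
{A, U}: 0 true → even ✓
{A, R}: 0 true → even ✓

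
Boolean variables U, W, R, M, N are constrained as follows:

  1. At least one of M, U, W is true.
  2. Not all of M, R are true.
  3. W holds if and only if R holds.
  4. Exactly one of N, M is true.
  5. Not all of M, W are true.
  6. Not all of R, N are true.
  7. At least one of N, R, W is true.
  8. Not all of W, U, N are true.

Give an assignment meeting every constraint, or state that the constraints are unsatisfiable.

U = True; W = False; R = False; M = False; N = True

  (1) {M, U, W}: 1 true — at least one ✓
  (2) {M, R}: 0/2 true — not all ✓
  (3) W=F, R=F — same ✓
  (4) {N, M}: 1 true — exactly one ✓
  (5) {M, W}: 0/2 true — not all ✓
  (6) {R, N}: 1/2 true — not all ✓
  (7) {N, R, W}: 1 true — at least one ✓
  (8) {W, U, N}: 2/3 true — not all ✓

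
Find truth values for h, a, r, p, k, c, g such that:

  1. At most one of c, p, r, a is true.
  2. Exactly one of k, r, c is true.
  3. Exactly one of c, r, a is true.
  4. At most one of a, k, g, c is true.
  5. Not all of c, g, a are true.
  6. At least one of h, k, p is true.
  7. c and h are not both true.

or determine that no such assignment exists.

h: True, a: False, r: True, p: False, k: False, c: False, g: True

  (1) {c, p, r, a}: 1 true — at most one ✓
  (2) {k, r, c}: 1 true — exactly one ✓
  (3) {c, r, a}: 1 true — exactly one ✓
  (4) {a, k, g, c}: 1 true — at most one ✓
  (5) {c, g, a}: 1/3 true — not all ✓
  (6) {h, k, p}: 1 true — at least one ✓
  (7) c=F, h=T — not both ✓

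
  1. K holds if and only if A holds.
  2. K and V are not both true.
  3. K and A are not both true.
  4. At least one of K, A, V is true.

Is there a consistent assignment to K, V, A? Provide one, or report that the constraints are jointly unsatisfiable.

K: False, V: True, A: False

  (1) K=F, A=F — same ✓
  (2) K=F, V=T — not both ✓
  (3) K=F, A=F — not both ✓
  (4) {K, A, V}: 1 true — at least one ✓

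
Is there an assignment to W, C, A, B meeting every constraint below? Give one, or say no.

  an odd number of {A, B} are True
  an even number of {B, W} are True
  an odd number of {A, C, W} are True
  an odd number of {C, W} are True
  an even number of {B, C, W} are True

W = True; C = False; A = False; B = True

{A, B}: 1 true → odd ✓
{B, W}: 2 true → even ✓
{A, C, W}: 1 true → odd ✓
{C, W}: 1 true → odd ✓
{B, C, W}: 2 true → even ✓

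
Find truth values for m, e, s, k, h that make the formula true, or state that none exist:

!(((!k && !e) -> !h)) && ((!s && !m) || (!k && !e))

m = False, e = False, s = False, k = False, h = True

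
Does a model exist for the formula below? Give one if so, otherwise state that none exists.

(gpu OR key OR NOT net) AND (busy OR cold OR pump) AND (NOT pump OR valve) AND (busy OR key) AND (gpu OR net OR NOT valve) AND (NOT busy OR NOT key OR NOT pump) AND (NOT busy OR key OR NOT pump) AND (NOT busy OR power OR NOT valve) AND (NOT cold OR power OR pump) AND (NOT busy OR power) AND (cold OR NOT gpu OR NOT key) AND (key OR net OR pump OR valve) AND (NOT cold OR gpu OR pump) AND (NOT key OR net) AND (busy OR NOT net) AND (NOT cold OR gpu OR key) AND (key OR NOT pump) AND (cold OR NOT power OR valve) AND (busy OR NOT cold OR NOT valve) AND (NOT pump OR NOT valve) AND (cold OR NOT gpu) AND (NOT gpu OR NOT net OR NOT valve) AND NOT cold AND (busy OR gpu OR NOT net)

net = True, gpu = False, busy = True, valve = True, cold = False, key = True, power = True, pump = False

Unit clause (NOT cold) forces cold = False.
In (cold OR NOT gpu) only NOT gpu is left, so gpu = False.
Try net = False:
  (gpu OR net OR NOT valve) forces valve = False.
  (NOT pump OR valve) forces pump = False.
  (busy OR cold OR pump) forces busy = True.
  (NOT busy OR power) forces power = True.
  clause (cold OR NOT power OR valve) is falsified — backtrack.
So net = True.
  then (gpu OR key OR NOT net) forces key = True.
  then (busy OR NOT net) forces busy = True.
  then (NOT busy OR NOT key OR NOT pump) forces pump = False.
  then (NOT busy OR power) forces power = True.
  then (cold OR NOT power OR valve) forces valve = True.
All clauses satisfied.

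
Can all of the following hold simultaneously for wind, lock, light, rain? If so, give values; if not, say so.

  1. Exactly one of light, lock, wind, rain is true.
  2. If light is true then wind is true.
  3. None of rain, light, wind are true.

wind = False, lock = True, light = False, rain = False

  (1) {light, lock, wind, rain}: 1 true — exactly one ✓
  (2) light=F ⇒ wind: vacuous ✓
  (3) {rain, light, wind}: 0 true — none ✓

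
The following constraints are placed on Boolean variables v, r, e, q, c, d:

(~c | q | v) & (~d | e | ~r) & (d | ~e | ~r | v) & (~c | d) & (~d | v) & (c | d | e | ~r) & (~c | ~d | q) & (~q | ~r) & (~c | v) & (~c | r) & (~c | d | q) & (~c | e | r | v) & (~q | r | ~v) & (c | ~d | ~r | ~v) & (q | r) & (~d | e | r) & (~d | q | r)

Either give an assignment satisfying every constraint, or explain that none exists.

Set v = True.
Set r = True.
  then (~q | ~r) forces q = False.
Set e = True.
Try c = True:
  (~c | d) forces d = True.
  clause (~c | ~d | q) is falsified — backtrack.
So c = False.
  then (c | ~d | ~r | ~v) forces d = False.
All clauses satisfied.

v=T; r=T; e=T; q=F; c=F; d=F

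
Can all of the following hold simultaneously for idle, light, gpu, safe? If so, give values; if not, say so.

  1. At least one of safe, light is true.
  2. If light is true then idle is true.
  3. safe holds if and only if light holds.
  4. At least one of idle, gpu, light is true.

idle = True, light = True, gpu = True, safe = True

  (1) {safe, light}: 2 true — at least one ✓
  (2) light=T ⇒ idle: T ✓
  (3) safe=T, light=T — same ✓
  (4) {idle, gpu, light}: 3 true — at least one ✓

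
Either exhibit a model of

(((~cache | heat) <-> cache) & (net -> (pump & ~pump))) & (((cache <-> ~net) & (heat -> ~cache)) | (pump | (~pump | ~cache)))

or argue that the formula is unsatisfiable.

pump: True, cache: True, heat: True, net: False

  ((~cache | heat) <-> cache) & (net -> (pump & ~pump)) = True
    (~cache | heat) <-> cache = True
      ~cache | heat = True
        ~cache = False
    net -> (pump & ~pump) = True
      pump & ~pump = False
        ~pump = False
  ((cache <-> ~net) & (heat -> ~cache)) | (pump | (~pump | ~cache)) = True
    (cache <-> ~net) & (heat -> ~cache) = False
      cache <-> ~net = True
        ~net = True
      heat -> ~cache = False
        ~cache = False
    pump | (~pump | ~cache) = True
      ~pump | ~cache = False
        ~pump = False
        ~cache = False
Both conjuncts True, so the formula holds.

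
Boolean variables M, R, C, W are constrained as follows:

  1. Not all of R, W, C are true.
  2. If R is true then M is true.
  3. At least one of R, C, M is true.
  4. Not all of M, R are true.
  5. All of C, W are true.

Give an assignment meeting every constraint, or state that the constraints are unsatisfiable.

M=F, R=F, C=T, W=T

  (1) {R, W, C}: 2/3 true — not all ✓
  (2) R=F ⇒ M: vacuous ✓
  (3) {R, C, M}: 1 true — at least one ✓
  (4) {M, R}: 0/2 true — not all ✓
  (5) {C, W}: all 2 true ✓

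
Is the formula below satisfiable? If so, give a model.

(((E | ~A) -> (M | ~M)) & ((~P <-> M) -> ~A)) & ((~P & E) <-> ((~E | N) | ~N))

A = True; P = False; E = True; N = True; M = False

  ((E | ~A) -> (M | ~M)) & ((~P <-> M) -> ~A) = True
    (E | ~A) -> (M | ~M) = True
      E | ~A = True
        ~A = False
      M | ~M = True
        ~M = True
    (~P <-> M) -> ~A = True
      ~P <-> M = False
        ~P = True
      ~A = False
  (~P & E) <-> ((~E | N) | ~N) = True
    ~P & E = True
      ~P = True
    (~E | N) | ~N = True
      ~E | N = True
        ~E = False
      ~N = False
Both conjuncts True, so the formula holds.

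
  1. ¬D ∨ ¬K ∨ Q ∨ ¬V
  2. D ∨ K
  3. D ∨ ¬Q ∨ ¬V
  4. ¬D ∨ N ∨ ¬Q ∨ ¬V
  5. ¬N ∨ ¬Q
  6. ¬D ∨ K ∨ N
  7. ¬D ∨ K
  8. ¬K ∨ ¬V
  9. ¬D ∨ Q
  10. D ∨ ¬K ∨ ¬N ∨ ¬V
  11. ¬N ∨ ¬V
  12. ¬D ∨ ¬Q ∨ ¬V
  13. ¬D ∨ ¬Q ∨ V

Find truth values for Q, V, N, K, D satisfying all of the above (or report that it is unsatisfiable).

Q: True; V: False; N: False; K: True; D: False

Set Q = True.
  then (¬N ∨ ¬Q) forces N = False.
Try V = True:
  (D ∨ ¬Q ∨ ¬V) forces D = True.
  clause (¬D ∨ N ∨ ¬Q ∨ ¬V) is falsified — backtrack.
So V = False.
  then (¬D ∨ ¬Q ∨ V) forces D = False.
  then (D ∨ K) forces K = True.
All clauses satisfied.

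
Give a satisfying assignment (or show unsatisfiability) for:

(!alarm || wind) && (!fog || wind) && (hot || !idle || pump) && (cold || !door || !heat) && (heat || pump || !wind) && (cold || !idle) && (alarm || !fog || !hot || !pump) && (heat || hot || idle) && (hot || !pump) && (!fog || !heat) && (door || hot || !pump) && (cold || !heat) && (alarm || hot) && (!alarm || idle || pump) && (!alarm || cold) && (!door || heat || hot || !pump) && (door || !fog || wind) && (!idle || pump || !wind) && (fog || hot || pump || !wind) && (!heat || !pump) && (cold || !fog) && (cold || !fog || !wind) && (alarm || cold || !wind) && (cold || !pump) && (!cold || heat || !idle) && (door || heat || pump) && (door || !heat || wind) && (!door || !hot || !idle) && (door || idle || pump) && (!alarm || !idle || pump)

cold=T, alarm=F, pump=T, door=T, idle=F, hot=T, heat=F, wind=T, fog=F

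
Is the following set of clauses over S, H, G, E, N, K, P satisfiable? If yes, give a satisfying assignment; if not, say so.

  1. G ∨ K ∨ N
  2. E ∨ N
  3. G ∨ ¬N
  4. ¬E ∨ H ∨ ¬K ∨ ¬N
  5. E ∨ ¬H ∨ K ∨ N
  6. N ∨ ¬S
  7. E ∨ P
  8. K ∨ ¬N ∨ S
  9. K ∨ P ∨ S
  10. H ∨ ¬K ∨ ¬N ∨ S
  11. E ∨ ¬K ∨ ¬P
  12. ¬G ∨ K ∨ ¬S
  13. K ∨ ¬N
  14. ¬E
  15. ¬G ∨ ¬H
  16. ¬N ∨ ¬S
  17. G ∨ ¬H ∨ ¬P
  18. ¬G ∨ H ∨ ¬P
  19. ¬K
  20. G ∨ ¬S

Case N = True:
  (G ∨ ¬N) forces G = True.
  (K ∨ ¬N) forces K = True.
  Clause (¬K) is falsified — contradiction.
Case N = False:
  (E ∨ N) forces E = True.
  Clause (¬E) is falsified — contradiction.
Both cases fail, so the formula is unsatisfiable.

Unsatisfiable — no assignment works.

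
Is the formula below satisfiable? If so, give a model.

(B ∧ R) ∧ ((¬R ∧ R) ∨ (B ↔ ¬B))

The conjunct (¬R ∧ R) ∨ (B ↔ ¬B) is unsatisfiable on its own:
  B=F, R=F: evaluates to False.
  B=F, R=T: evaluates to False.
  B=T, R=F: evaluates to False.
  B=T, R=T: evaluates to False.
So the whole conjunction is unsatisfiable.

No satisfying assignment exists.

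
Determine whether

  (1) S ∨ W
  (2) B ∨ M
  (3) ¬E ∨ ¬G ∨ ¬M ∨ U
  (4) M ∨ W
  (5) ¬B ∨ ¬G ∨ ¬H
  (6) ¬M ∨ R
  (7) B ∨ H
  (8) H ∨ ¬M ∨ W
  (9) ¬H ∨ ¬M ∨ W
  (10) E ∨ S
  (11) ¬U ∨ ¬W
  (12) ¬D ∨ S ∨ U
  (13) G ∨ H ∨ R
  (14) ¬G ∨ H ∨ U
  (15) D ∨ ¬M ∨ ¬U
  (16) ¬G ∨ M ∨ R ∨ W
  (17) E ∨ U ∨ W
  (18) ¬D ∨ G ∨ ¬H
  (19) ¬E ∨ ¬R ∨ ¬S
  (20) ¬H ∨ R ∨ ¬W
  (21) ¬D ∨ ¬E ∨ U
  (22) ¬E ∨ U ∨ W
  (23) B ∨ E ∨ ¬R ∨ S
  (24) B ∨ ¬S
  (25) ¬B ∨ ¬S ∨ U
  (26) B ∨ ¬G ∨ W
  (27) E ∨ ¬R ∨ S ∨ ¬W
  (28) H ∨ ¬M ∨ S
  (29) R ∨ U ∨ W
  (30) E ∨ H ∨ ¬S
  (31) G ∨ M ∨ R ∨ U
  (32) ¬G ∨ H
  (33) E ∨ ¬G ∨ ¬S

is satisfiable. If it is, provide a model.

Set M = True.
  then (¬M ∨ R) forces R = True.
Set G = False.
Try W = False:
  (S ∨ W) forces S = True.
  (H ∨ ¬M ∨ W) forces H = True.
  clause (¬H ∨ ¬M ∨ W) is falsified — backtrack.
So W = True.
  then (¬U ∨ ¬W) forces U = False.
Set E = True.
  then (¬E ∨ ¬R ∨ ¬S) forces S = False.
  then (¬D ∨ ¬E ∨ U) forces D = False.
  then (H ∨ ¬M ∨ S) forces H = True.
Set B = False.
All clauses satisfied.

M: True, G: False, W: True, E: True, D: False, H: True, S: False, R: True, U: False, B: False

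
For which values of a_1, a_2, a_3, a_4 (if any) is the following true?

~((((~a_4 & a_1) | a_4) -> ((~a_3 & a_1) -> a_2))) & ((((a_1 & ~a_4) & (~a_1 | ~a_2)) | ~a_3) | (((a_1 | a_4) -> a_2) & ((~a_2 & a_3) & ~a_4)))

a_1 = True; a_2 = False; a_3 = False; a_4 = False

  ~((((~a_4 & a_1) | a_4) -> ((~a_3 & a_1) -> a_2))) = True
    ((~a_4 & a_1) | a_4) -> ((~a_3 & a_1) -> a_2) = False
      (~a_4 & a_1) | a_4 = True
        ~a_4 & a_1 = True
          ~a_4 = True
      (~a_3 & a_1) -> a_2 = False
        ~a_3 & a_1 = True
          ~a_3 = True
  (((a_1 & ~a_4) & (~a_1 | ~a_2)) | ~a_3) | (((a_1 | a_4) -> a_2) & ((~a_2 & a_3) & ~a_4)) = True
    ((a_1 & ~a_4) & (~a_1 | ~a_2)) | ~a_3 = True
      (a_1 & ~a_4) & (~a_1 | ~a_2) = True
        a_1 & ~a_4 = True
          ~a_4 = True
        ~a_1 | ~a_2 = True
          ~a_1 = False
          ~a_2 = True
      ~a_3 = True
    ((a_1 | a_4) -> a_2) & ((~a_2 & a_3) & ~a_4) = False
      (a_1 | a_4) -> a_2 = False
        a_1 | a_4 = True
      (~a_2 & a_3) & ~a_4 = False
        ~a_2 & a_3 = False
          ~a_2 = True
        ~a_4 = True
Both conjuncts True, so the formula holds.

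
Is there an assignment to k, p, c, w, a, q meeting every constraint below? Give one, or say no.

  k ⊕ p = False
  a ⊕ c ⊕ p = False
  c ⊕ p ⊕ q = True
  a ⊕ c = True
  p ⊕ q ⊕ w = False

k: True; p: True; c: False; w: True; a: True; q: False

k ⊕ p = T ⊕ T = False ✓
a ⊕ c ⊕ p = T ⊕ F ⊕ T = False ✓
c ⊕ p ⊕ q = F ⊕ T ⊕ F = True ✓
a ⊕ c = T ⊕ F = True ✓
p ⊕ q ⊕ w = T ⊕ F ⊕ T = False ✓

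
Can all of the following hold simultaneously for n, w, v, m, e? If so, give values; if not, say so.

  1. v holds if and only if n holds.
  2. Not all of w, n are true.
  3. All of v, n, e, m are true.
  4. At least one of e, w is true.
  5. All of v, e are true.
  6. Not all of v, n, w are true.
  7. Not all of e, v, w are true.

n: True; w: False; v: True; m: True; e: True

  (1) v=T, n=T — same ✓
  (2) {w, n}: 1/2 true — not all ✓
  (3) {v, n, e, m}: all 4 true ✓
  (4) {e, w}: 1 true — at least one ✓
  (5) {v, e}: all 2 true ✓
  (6) {v, n, w}: 2/3 true — not all ✓
  (7) {e, v, w}: 2/3 true — not all ✓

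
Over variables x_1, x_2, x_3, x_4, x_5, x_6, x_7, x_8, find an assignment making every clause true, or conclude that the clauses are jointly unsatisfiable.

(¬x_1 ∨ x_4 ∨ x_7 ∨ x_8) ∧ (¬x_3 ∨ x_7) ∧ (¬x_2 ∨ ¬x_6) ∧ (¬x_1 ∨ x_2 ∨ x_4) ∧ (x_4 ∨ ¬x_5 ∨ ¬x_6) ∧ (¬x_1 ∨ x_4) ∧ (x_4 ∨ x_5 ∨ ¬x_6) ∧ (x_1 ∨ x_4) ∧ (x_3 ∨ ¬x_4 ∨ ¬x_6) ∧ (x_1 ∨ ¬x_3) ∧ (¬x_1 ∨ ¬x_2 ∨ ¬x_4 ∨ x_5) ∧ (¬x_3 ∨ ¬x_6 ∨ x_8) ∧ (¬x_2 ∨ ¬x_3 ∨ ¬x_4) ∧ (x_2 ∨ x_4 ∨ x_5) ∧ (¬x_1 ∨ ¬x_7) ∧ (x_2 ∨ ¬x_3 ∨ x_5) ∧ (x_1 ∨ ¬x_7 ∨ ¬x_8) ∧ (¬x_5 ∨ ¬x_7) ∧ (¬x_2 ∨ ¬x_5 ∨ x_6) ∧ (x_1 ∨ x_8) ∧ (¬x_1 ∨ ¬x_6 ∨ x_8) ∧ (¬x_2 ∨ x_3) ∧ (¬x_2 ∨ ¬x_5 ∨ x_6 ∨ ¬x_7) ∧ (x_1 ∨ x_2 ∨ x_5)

Set x_1 = True.
  then (¬x_1 ∨ x_4) forces x_4 = True.
  then (¬x_1 ∨ ¬x_7) forces x_7 = False.
  then (¬x_3 ∨ x_7) forces x_3 = False.
  then (x_3 ∨ ¬x_4 ∨ ¬x_6) forces x_6 = False.
  then (¬x_2 ∨ x_3) forces x_2 = False.
Set x_5 = False.
Set x_8 = True.
All clauses satisfied.

x_1 = True, x_2 = False, x_3 = False, x_4 = True, x_5 = False, x_6 = False, x_7 = False, x_8 = True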